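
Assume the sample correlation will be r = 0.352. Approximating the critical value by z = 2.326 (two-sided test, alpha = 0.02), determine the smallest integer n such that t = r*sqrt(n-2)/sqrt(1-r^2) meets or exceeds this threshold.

41

Need r·√(n−2)/√(1−r²) ≥ 2.326
√(n−2) ≥ 2.326·√(1−0.123904) / 0.352 = 2.326·0.936000 / 0.352 = 6.1850
n−2 ≥ 38.2542  ⇒  n ≥ 40.2542
Smallest integer n = 41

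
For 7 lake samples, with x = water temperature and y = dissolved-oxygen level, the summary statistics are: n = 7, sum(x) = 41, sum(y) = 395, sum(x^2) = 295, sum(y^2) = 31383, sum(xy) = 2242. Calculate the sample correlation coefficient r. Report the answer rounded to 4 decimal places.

Numerator: nΣxy − (Σx)(Σy) = 7·2242 − (41)(395) = -501
Denominator: √[(nΣx²−(Σx)²)(nΣy²−(Σy)²)]
  nΣx²−(Σx)² = 7·295 − 1681 = 384;  nΣy²−(Σy)² = 7·31383 − 156025 = 63656
  √(384·63656) = √24443904 = 4944.0777
r = -501 / 4944.0777 = -0.1013

-0.1013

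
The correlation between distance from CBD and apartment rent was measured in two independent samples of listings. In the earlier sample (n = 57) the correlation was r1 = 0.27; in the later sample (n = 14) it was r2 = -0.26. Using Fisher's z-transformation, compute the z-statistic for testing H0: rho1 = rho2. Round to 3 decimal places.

1.641

z1 = atanh(0.27) = 0.276864,  z2 = atanh(-0.26) = -0.266108
SE = √(1/(n1−3) + 1/(n2−3)) = √(1/54 + 1/11) = √(0.0185185 + 0.0909091) = √0.1094276 = 0.330798
z = (z1 − z2)/SE = (0.276864 − (-0.266108)) / 0.330798 = 0.542972 / 0.330798 = 1.641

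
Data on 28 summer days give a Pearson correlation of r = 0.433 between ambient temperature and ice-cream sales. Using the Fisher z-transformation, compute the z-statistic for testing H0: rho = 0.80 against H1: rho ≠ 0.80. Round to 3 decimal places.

-3.175

Fisher z: atanh(0.433) = 0.463583, atanh(0.80) = 1.098612
z = (z_r − z_0)·√(n−3) = (0.463583 − 1.098612)·√25 = -0.635029 · 5.000000 = -3.175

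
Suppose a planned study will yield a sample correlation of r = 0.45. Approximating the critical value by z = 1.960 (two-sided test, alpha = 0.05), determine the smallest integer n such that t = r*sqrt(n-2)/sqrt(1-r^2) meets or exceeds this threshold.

18

Need r·√(n−2)/√(1−r²) ≥ 1.960
√(n−2) ≥ 1.960·√(1−0.2025) / 0.45 = 1.960·0.893029 / 0.45 = 3.8896
n−2 ≥ 15.1290  ⇒  n ≥ 17.1290
Smallest integer n = 18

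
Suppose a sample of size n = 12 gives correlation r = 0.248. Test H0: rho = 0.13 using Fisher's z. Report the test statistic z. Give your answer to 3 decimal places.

0.368

Fisher z: atanh(0.248) = 0.253281, atanh(0.13) = 0.130740
z = (z_r − z_0)·√(n−3) = (0.253281 − 0.130740)·√9 = 0.122541 · 3.000000 = 0.368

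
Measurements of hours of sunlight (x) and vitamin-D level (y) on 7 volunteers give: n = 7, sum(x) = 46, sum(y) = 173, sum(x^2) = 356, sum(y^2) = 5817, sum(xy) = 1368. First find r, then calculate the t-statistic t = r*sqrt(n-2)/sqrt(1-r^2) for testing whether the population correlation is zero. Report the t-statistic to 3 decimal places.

S_xy = nΣxy − ΣxΣy = 7·1368 − 46·173 = 9576 − 7958 = 1618
S_xx = nΣx² − (Σx)² = 7·356 − 46² = 2492 − 2116 = 376
S_yy = nΣy² − (Σy)² = 7·5817 − 173² = 40719 − 29929 = 10790
r = S_xy / √(S_xx·S_yy) = 1618 / √(376·10790) = 1618 / √4057040 = 1618 / 2014.2095 = 0.8033
t = r·√(n−2)/√(1−r²) = 0.8033·√5 / √(1−0.645291) = 1.796233 / 0.595575 = 3.016

3.016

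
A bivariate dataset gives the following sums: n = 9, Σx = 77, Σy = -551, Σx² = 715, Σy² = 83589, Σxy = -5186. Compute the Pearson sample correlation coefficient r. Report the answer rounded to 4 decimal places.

Numerator: nΣxy − (Σx)(Σy) = 9·(-5186) − (77)(-551) = -4247
Denominator: √[(nΣx²−(Σx)²)(nΣy²−(Σy)²)]
  nΣx²−(Σx)² = 9·715 − 5929 = 506;  nΣy²−(Σy)² = 9·83589 − 303601 = 448700
  √(506·448700) = √227042200 = 15067.9196
r = -4247 / 15067.9196 = -0.2819

-0.2819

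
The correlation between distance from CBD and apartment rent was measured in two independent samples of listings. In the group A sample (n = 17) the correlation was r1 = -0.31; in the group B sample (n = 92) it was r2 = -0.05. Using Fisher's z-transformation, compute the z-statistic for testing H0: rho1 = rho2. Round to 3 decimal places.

Fisher z-transforms: z1 = atanh(-0.31) = -0.320545, z2 = atanh(-0.05) = -0.050042; difference d = -0.270503
Var(d) = 1/14 + 1/89 = 0.0714286 + 0.0112360 = 0.0826646
z = d/√Var(d) = -0.270503 / √0.0826646 = -0.270503 / 0.287515 = -0.941

-0.941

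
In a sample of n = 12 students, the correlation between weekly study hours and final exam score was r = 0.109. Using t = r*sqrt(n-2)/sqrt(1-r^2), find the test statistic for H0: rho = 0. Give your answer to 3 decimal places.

t = r·√(n−2) / √(1−r²) with r = 0.109, n = 12
  = 0.109·√10 / √(1 − 0.011881)
  = 0.109·3.162278 / 0.994042
  = 0.344688 / 0.994042 = 0.347

0.347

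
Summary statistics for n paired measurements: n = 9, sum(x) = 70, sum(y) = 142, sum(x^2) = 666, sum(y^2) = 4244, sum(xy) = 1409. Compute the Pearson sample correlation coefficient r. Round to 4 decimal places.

S_xy = nΣxy − ΣxΣy = 9·1409 − 70·142 = 12681 − 9940 = 2741
S_xx = nΣx² − (Σx)² = 9·666 − 70² = 5994 − 4900 = 1094
S_yy = nΣy² − (Σy)² = 9·4244 − 142² = 38196 − 20164 = 18032
r = S_xy / √(S_xx·S_yy) = 2741 / √(1094·18032) = 2741 / √19727008 = 2741 / 4441.5097 = 0.6171

0.6171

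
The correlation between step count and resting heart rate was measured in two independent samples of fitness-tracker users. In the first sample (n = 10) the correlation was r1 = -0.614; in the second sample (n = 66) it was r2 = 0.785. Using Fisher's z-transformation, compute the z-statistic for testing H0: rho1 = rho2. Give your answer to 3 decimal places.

-4.452

z1 = atanh(-0.614) = -0.715317,  z2 = atanh(0.785) = 1.058268
SE = √(1/(n1−3) + 1/(n2−3)) = √(1/7 + 1/63) = √(0.1428571 + 0.0158730) = √0.1587301 = 0.398409
z = (z1 − z2)/SE = (-0.715317 − 1.058268) / 0.398409 = -1.773585 / 0.398409 = -4.452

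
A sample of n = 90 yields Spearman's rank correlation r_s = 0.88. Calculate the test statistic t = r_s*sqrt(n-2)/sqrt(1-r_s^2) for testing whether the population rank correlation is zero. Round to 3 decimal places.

17.380

t = r_s·√(n−2) / √(1−r_s²) with r_s = 0.88, n = 90
  = 0.88·√88 / √(1 − 0.7744)
  = 0.88·9.380832 / 0.474974
  = 8.255132 / 0.474974 = 17.380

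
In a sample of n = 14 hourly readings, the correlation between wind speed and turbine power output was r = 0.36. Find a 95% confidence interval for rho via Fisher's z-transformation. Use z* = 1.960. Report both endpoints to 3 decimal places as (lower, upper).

Fisher z: z_r = atanh(r) = ½·ln((1+0.36)/(1−0.36)) = 0.376886
SE(z) = 1/√(n−3) = 1/√11 = 0.301511
95% ⇒ z* = 1.960; margin = 1.960·0.301511 = 0.590962
CI on z-scale: (-0.214076, 0.967848)
Back-transform: tanh(-0.214076) = -0.210865, tanh(0.967848) = 0.747757

(-0.211, 0.748)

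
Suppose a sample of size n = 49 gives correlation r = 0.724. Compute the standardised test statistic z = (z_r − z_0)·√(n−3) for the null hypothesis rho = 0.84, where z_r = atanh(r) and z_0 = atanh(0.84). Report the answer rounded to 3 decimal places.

-2.070

z_r = atanh(0.724) = 0.916001,  z_0 = atanh(0.84) = 1.221174
SE = 1/√(n−3) = 1/√46 = 0.147442
z = (z_r − z_0)/SE = (0.916001 − 1.221174) / 0.147442 = -0.305173 / 0.147442 = -2.070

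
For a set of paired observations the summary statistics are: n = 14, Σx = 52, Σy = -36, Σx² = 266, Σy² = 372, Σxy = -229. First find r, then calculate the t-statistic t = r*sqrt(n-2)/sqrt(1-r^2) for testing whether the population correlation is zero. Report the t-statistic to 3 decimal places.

-3.108

Numerator: nΣxy − (Σx)(Σy) = 14·(-229) − (52)(-36) = -1334
Denominator: √[(nΣx²−(Σx)²)(nΣy²−(Σy)²)]
  nΣx²−(Σx)² = 14·266 − 2704 = 1020;  nΣy²−(Σy)² = 14·372 − 1296 = 3912
  √(1020·3912) = √3990240 = 1997.5585
r = -1334 / 1997.5585 = -0.6678
t = r·√(n−2)/√(1−r²) = -0.6678·√12 / √(1−0.445957) = -2.313327 / 0.744341 = -3.108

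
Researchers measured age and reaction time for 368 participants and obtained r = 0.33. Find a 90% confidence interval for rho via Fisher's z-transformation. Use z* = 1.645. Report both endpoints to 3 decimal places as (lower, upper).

(0.251, 0.404)

z_r = atanh(0.33) = 0.342828;  SE = 1/√(n−3) = 1/√365 = 0.052342
z-limits: 0.342828 ± 1.645·0.052342 = 0.342828 ± 0.086103 = [0.256725, 0.428931]
ρ-limits: (tanh 0.256725, tanh 0.428931) = (0.251, 0.404)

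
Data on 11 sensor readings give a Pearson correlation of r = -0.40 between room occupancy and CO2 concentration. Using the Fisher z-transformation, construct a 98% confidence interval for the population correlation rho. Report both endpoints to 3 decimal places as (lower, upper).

z_r = atanh(-0.40) = -0.423649;  SE = 1/√(n−3) = 1/√8 = 0.353553
z-limits: -0.423649 ± 2.326·0.353553 = -0.423649 ± 0.822364 = [-1.246013, 0.398715]
ρ-limits: (tanh -1.246013, tanh 0.398715) = (-0.847, 0.379)

(-0.847, 0.379)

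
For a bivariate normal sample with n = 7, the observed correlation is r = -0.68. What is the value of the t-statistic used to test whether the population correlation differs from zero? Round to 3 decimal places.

t = r·√(n−2) / √(1−r²) with r = -0.68, n = 7
  = -0.68·√5 / √(1 − 0.4624)
  = -0.68·2.236068 / 0.733212
  = -1.520526 / 0.733212 = -2.074

-2.074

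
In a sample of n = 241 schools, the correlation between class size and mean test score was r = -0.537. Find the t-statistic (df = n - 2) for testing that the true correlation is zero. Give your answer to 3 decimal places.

1 − r² = 1 − 0.288369 = 0.711631;  √(1−r²) = 0.843582
√(n−2) = √239 = 15.459625
t = r·√(n−2)/√(1−r²) = -0.537 · 15.459625 / 0.843582 = -9.841

-9.841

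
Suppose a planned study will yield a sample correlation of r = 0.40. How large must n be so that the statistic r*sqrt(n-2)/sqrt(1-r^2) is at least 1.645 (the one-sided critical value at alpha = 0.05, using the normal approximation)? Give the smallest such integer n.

17

Need r·√(n−2)/√(1−r²) ≥ 1.645
√(n−2) ≥ 1.645·√(1−0.1600) / 0.40 = 1.645·0.916515 / 0.40 = 3.7692
n−2 ≥ 14.2069  ⇒  n ≥ 16.2069
Smallest integer n = 17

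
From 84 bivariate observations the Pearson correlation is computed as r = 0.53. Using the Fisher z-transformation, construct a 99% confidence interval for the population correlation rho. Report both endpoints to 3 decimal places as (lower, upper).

(0.295, 0.705)

Fisher z: z_r = atanh(r) = ½·ln((1+0.53)/(1−0.53)) = 0.590145
SE(z) = 1/√(n−3) = 1/√81 = 0.111111
99% ⇒ z* = 2.576; margin = 2.576·0.111111 = 0.286222
CI on z-scale: (0.303923, 0.876367)
Back-transform: tanh(0.303923) = 0.294899, tanh(0.876367) = 0.704595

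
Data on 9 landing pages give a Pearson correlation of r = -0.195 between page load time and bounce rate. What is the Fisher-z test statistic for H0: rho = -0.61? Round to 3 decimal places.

1.253

z_r = atanh(-0.195) = -0.197530,  z_0 = atanh(-0.61) = -0.708921
SE = 1/√(n−3) = 1/√6 = 0.408248
z = (z_r − z_0)/SE = (-0.197530 − (-0.708921)) / 0.408248 = 0.511391 / 0.408248 = 1.253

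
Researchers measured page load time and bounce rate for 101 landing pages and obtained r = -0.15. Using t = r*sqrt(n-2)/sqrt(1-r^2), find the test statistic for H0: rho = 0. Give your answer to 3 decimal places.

-1.510

t = r·√(n−2) / √(1−r²) with r = -0.15, n = 101
  = -0.15·√99 / √(1 − 0.0225)
  = -0.15·9.949874 / 0.988686
  = -1.492481 / 0.988686 = -1.510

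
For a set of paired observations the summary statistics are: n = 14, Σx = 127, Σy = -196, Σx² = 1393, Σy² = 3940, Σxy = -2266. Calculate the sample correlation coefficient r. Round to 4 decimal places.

S_xy = nΣxy − ΣxΣy = 14·(-2266) − 127·(-196) = -31724 − (-24892) = -6832
S_xx = nΣx² − (Σx)² = 14·1393 − 127² = 19502 − 16129 = 3373
S_yy = nΣy² − (Σy)² = 14·3940 − (-196)² = 55160 − 38416 = 16744
r = S_xy / √(S_xx·S_yy) = -6832 / √(3373·16744) = -6832 / √56477512 = -6832 / 7515.1522 = -0.9091

-0.9091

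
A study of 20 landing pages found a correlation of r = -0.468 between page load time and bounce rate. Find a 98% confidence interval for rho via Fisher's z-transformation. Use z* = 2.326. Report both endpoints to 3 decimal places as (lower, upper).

(-0.790, 0.057)

Fisher z: z_r = atanh(r) = ½·ln((1+(-0.468))/(1−(-0.468))) = -0.507506
SE(z) = 1/√(n−3) = 1/√17 = 0.242536
98% ⇒ z* = 2.326; margin = 2.326·0.242536 = 0.564139
CI on z-scale: (-1.071645, 0.056633)
Back-transform: tanh(-1.071645) = -0.790080, tanh(0.056633) = 0.056573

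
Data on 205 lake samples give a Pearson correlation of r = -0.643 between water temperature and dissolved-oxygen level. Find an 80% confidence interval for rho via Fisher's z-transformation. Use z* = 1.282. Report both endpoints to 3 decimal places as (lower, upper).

(-0.693, -0.587)

Fisher z: z_r = atanh(r) = ½·ln((1+(-0.643))/(1−(-0.643))) = -0.763272
SE(z) = 1/√(n−3) = 1/√202 = 0.070360
80% ⇒ z* = 1.282; margin = 1.282·0.070360 = 0.090202
CI on z-scale: (-0.853474, -0.673070)
Back-transform: tanh(-0.853474) = -0.692880, tanh(-0.673070) = -0.586996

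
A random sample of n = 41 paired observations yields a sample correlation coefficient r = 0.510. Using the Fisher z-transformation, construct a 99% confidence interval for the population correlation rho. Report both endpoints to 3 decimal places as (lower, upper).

z_r = atanh(0.510) = 0.562730;  SE = 1/√(n−3) = 1/√38 = 0.162221
z-limits: 0.562730 ± 2.576·0.162221 = 0.562730 ± 0.417881 = [0.144849, 0.980611]
ρ-limits: (tanh 0.144849, tanh 0.980611) = (0.144, 0.753)

(0.144, 0.753)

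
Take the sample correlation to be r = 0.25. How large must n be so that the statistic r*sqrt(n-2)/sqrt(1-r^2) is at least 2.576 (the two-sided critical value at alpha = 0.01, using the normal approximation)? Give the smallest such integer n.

Need r·√(n−2)/√(1−r²) ≥ 2.576
√(n−2) ≥ 2.576·√(1−0.0625) / 0.25 = 2.576·0.968246 / 0.25 = 9.9768
n−2 ≥ 99.5365  ⇒  n ≥ 101.5365
Smallest integer n = 102

102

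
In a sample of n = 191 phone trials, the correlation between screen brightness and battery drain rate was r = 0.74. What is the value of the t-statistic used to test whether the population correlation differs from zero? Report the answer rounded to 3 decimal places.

t = r·√(n−2) / √(1−r²) with r = 0.74, n = 191
  = 0.74·√189 / √(1 − 0.5476)
  = 0.74·13.747727 / 0.672607
  = 10.173318 / 0.672607 = 15.125

15.125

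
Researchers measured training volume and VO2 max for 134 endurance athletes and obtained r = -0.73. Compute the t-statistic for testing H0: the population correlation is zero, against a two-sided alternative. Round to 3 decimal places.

-12.272

t = r·√(n−2) / √(1−r²) with r = -0.73, n = 134
  = -0.73·√132 / √(1 − 0.5329)
  = -0.73·11.489125 / 0.683447
  = -8.387061 / 0.683447 = -12.272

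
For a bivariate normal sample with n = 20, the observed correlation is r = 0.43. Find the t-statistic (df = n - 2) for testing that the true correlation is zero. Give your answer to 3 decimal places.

2.021

t = r·√(n−2) / √(1−r²) with r = 0.43, n = 20
  = 0.43·√18 / √(1 − 0.1849)
  = 0.43·4.242641 / 0.902829
  = 1.824336 / 0.902829 = 2.021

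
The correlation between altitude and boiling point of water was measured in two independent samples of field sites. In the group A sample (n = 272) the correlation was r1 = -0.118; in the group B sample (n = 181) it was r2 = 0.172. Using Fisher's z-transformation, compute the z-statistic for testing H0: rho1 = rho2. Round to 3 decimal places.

z1 = atanh(-0.118) = -0.118552,  z2 = atanh(0.172) = 0.173727
SE = √(1/(n1−3) + 1/(n2−3)) = √(1/269 + 1/178) = √(0.0037175 + 0.0056180) = √0.0093355 = 0.096620
z = (z1 − z2)/SE = (-0.118552 − 0.173727) / 0.096620 = -0.292279 / 0.096620 = -3.025

-3.025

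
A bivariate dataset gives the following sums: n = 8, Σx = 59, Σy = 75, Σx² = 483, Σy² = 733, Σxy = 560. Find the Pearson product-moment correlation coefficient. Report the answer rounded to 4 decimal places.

0.1818

Numerator: nΣxy − (Σx)(Σy) = 8·560 − (59)(75) = 55
Denominator: √[(nΣx²−(Σx)²)(nΣy²−(Σy)²)]
  nΣx²−(Σx)² = 8·483 − 3481 = 383;  nΣy²−(Σy)² = 8·733 − 5625 = 239
  √(383·239) = √91537 = 302.5508
r = 55 / 302.5508 = 0.1818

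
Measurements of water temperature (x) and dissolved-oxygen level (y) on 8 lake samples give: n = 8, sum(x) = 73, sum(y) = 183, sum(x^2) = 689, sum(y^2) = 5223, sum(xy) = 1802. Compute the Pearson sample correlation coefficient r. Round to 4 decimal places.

0.8579

S_xy = nΣxy − ΣxΣy = 8·1802 − 73·183 = 14416 − 13359 = 1057
S_xx = nΣx² − (Σx)² = 8·689 − 73² = 5512 − 5329 = 183
S_yy = nΣy² − (Σy)² = 8·5223 − 183² = 41784 − 33489 = 8295
r = S_xy / √(S_xx·S_yy) = 1057 / √(183·8295) = 1057 / √1517985 = 1057 / 1232.0653 = 0.8579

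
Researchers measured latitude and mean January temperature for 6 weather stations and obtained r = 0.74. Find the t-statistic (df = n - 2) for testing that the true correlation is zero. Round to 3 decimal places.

t = r·√(n−2) / √(1−r²) with r = 0.74, n = 6
  = 0.74·√4 / √(1 − 0.5476)
  = 0.74·2.000000 / 0.672607
  = 1.480000 / 0.672607 = 2.200

2.200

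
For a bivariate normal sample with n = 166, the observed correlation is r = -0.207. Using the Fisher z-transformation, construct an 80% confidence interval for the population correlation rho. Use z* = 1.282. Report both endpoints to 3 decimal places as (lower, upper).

z_r = atanh(-0.207) = -0.210035;  SE = 1/√(n−3) = 1/√163 = 0.078326
z-limits: -0.210035 ± 1.282·0.078326 = -0.210035 ± 0.100414 = [-0.310449, -0.109621]
ρ-limits: (tanh -0.310449, tanh -0.109621) = (-0.301, -0.109)

(-0.301, -0.109)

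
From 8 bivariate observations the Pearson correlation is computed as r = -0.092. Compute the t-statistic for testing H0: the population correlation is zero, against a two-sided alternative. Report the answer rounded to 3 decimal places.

-0.226

1 − r² = 1 − 0.008464 = 0.991536;  √(1−r²) = 0.995759
√(n−2) = √6 = 2.449490
t = r·√(n−2)/√(1−r²) = -0.092 · 2.449490 / 0.995759 = -0.226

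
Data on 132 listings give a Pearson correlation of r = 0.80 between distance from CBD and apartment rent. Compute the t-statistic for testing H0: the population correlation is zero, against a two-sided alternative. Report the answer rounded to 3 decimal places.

1 − r² = 1 − 0.6400 = 0.3600;  √(1−r²) = 0.600000
√(n−2) = √130 = 11.401754
t = r·√(n−2)/√(1−r²) = 0.80 · 11.401754 / 0.600000 = 15.202

15.202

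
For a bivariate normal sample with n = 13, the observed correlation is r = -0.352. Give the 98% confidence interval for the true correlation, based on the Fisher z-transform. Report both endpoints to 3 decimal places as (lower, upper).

z_r = atanh(-0.352) = -0.367725;  SE = 1/√(n−3) = 1/√10 = 0.316228
z-limits: -0.367725 ± 2.326·0.316228 = -0.367725 ± 0.735546 = [-1.103271, 0.367821]
ρ-limits: (tanh -1.103271, tanh 0.367821) = (-0.802, 0.352)

(-0.802, 0.352)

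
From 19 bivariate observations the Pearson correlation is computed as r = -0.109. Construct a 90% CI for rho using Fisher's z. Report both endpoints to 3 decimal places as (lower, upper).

z_r = atanh(-0.109) = -0.109435;  SE = 1/√(n−3) = 1/√16 = 0.250000
z-limits: -0.109435 ± 1.645·0.250000 = -0.109435 ± 0.411250 = [-0.520685, 0.301815]
ρ-limits: (tanh -0.520685, tanh 0.301815) = (-0.478, 0.293)

(-0.478, 0.293)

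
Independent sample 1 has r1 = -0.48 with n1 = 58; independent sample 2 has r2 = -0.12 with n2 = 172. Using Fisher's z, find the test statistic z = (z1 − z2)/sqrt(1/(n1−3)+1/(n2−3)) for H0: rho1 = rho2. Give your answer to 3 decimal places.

Fisher z-transforms: z1 = atanh(-0.48) = -0.522984, z2 = atanh(-0.12) = -0.120581; difference d = -0.402403
Var(d) = 1/55 + 1/169 = 0.0181818 + 0.0059172 = 0.0240990
z = d/√Var(d) = -0.402403 / √0.0240990 = -0.402403 / 0.155239 = -2.592

-2.592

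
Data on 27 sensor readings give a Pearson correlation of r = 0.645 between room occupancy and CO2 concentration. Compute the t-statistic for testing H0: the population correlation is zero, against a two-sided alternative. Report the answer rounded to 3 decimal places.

4.220

t = r·√(n−2) / √(1−r²) with r = 0.645, n = 27
  = 0.645·√25 / √(1 − 0.416025)
  = 0.645·5.000000 / 0.764183
  = 3.225000 / 0.764183 = 4.220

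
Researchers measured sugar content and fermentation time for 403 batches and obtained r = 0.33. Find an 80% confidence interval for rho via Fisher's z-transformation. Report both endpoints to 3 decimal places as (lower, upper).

Fisher z: z_r = atanh(r) = ½·ln((1+0.33)/(1−0.33)) = 0.342828
SE(z) = 1/√(n−3) = 1/√400 = 0.050000
80% ⇒ z* = 1.282; margin = 1.282·0.050000 = 0.064100
CI on z-scale: (0.278728, 0.406928)
Back-transform: tanh(0.278728) = 0.271727, tanh(0.406928) = 0.385861

(0.272, 0.386)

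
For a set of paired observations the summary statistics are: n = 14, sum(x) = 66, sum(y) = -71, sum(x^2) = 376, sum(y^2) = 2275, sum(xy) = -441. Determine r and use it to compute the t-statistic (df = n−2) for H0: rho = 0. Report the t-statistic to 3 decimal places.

-1.096

Numerator: nΣxy − (Σx)(Σy) = 14·(-441) − (66)(-71) = -1488
Denominator: √[(nΣx²−(Σx)²)(nΣy²−(Σy)²)]
  nΣx²−(Σx)² = 14·376 − 4356 = 908;  nΣy²−(Σy)² = 14·2275 − 5041 = 26809
  √(908·26809) = √24342572 = 4933.8192
r = -1488 / 4933.8192 = -0.3016
t = r·√(n−2)/√(1−r²) = -0.3016·√12 / √(1−0.090963) = -1.044773 / 0.953434 = -1.096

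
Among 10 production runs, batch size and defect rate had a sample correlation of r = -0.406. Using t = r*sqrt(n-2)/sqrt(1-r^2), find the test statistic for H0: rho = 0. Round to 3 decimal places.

t = r·√(n−2) / √(1−r²) with r = -0.406, n = 10
  = -0.406·√8 / √(1 − 0.164836)
  = -0.406·2.828427 / 0.913873
  = -1.148341 / 0.913873 = -1.257

-1.257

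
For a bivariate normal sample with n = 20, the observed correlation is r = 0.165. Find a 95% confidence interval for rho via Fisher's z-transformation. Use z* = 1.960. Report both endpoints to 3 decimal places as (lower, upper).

z_r = atanh(0.165) = 0.166522;  SE = 1/√(n−3) = 1/√17 = 0.242536
z-limits: 0.166522 ± 1.960·0.242536 = 0.166522 ± 0.475371 = [-0.308849, 0.641893]
ρ-limits: (tanh -0.308849, tanh 0.641893) = (-0.299, 0.566)

(-0.299, 0.566)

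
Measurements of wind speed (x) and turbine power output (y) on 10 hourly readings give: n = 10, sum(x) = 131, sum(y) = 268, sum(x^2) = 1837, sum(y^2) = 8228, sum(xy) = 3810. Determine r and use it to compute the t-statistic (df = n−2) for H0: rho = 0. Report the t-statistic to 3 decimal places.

S_xy = nΣxy − ΣxΣy = 10·3810 − 131·268 = 38100 − 35108 = 2992
S_xx = nΣx² − (Σx)² = 10·1837 − 131² = 18370 − 17161 = 1209
S_yy = nΣy² − (Σy)² = 10·8228 − 268² = 82280 − 71824 = 10456
r = S_xy / √(S_xx·S_yy) = 2992 / √(1209·10456) = 2992 / √12641304 = 2992 / 3555.4612 = 0.8415
t = r·√(n−2)/√(1−r²) = 0.8415·√8 / √(1−0.708122) = 2.380121 / 0.540257 = 4.406

4.406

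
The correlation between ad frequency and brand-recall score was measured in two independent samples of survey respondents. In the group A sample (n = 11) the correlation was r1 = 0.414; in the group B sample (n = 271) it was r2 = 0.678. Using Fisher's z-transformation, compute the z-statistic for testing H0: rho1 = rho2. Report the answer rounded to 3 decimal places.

z1 = atanh(0.414) = 0.440429,  z2 = atanh(0.678) = 0.825403
SE = √(1/(n1−3) + 1/(n2−3)) = √(1/8 + 1/268) = √(0.1250000 + 0.0037313) = √0.1287313 = 0.358791
z = (z1 − z2)/SE = (0.440429 − 0.825403) / 0.358791 = -0.384974 / 0.358791 = -1.073

-1.073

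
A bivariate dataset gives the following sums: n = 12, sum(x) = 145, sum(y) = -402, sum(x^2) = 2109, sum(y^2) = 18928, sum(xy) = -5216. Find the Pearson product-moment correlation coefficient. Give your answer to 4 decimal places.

-0.2568

S_xy = nΣxy − ΣxΣy = 12·(-5216) − 145·(-402) = -62592 − (-58290) = -4302
S_xx = nΣx² − (Σx)² = 12·2109 − 145² = 25308 − 21025 = 4283
S_yy = nΣy² − (Σy)² = 12·18928 − (-402)² = 227136 − 161604 = 65532
r = S_xy / √(S_xx·S_yy) = -4302 / √(4283·65532) = -4302 / √280673556 = -4302 / 16753.3148 = -0.2568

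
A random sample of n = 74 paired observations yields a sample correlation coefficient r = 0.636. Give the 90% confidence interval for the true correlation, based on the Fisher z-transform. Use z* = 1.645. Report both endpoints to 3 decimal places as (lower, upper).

Fisher z: z_r = atanh(r) = ½·ln((1+0.636)/(1−0.636)) = 0.751428
SE(z) = 1/√(n−3) = 1/√71 = 0.118678
90% ⇒ z* = 1.645; margin = 1.645·0.118678 = 0.195225
CI on z-scale: (0.556203, 0.946653)
Back-transform: tanh(0.556203) = 0.505155, tanh(0.946653) = 0.738264

(0.505, 0.738)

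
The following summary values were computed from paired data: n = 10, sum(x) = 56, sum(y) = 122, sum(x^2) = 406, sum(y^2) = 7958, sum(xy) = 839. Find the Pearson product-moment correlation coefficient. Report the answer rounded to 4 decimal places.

Numerator: nΣxy − (Σx)(Σy) = 10·839 − (56)(122) = 1558
Denominator: √[(nΣx²−(Σx)²)(nΣy²−(Σy)²)]
  nΣx²−(Σx)² = 10·406 − 3136 = 924;  nΣy²−(Σy)² = 10·7958 − 14884 = 64696
  √(924·64696) = √59779104 = 7731.6948
r = 1558 / 7731.6948 = 0.2015

0.2015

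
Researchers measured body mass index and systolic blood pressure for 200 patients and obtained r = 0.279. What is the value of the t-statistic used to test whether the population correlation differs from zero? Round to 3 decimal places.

t = r·√(n−2) / √(1−r²) with r = 0.279, n = 200
  = 0.279·√198 / √(1 − 0.077841)
  = 0.279·14.071247 / 0.960291
  = 3.925878 / 0.960291 = 4.088

4.088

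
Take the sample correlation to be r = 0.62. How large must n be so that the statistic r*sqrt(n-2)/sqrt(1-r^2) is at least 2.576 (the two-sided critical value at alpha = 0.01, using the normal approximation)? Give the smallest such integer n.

13

Need r·√(n−2)/√(1−r²) ≥ 2.576
√(n−2) ≥ 2.576·√(1−0.3844) / 0.62 = 2.576·0.784602 / 0.62 = 3.2599
n−2 ≥ 10.6269  ⇒  n ≥ 12.6269
Smallest integer n = 13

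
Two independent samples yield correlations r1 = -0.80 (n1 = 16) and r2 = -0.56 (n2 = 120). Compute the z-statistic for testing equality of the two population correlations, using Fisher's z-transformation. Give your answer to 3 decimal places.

z1 = atanh(-0.80) = -1.098612,  z2 = atanh(-0.56) = -0.632833
SE = √(1/(n1−3) + 1/(n2−3)) = √(1/13 + 1/117) = √(0.0769231 + 0.0085470) = √0.0854701 = 0.292353
z = (z1 − z2)/SE = (-1.098612 − (-0.632833)) / 0.292353 = -0.465779 / 0.292353 = -1.593

-1.593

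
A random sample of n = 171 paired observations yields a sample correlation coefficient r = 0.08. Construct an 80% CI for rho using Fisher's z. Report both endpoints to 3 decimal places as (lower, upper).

z_r = atanh(0.08) = 0.080171;  SE = 1/√(n−3) = 1/√168 = 0.077152
z-limits: 0.080171 ± 1.282·0.077152 = 0.080171 ± 0.098909 = [-0.018738, 0.179080]
ρ-limits: (tanh -0.018738, tanh 0.179080) = (-0.019, 0.177)

(-0.019, 0.177)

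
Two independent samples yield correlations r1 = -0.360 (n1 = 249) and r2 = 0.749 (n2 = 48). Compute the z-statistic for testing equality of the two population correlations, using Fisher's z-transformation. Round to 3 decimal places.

Fisher z-transforms: z1 = atanh(-0.360) = -0.376886, z2 = atanh(0.749) = 0.970673; difference d = -1.347559
Var(d) = 1/246 + 1/45 = 0.0040650 + 0.0222222 = 0.0262872
z = d/√Var(d) = -1.347559 / √0.0262872 = -1.347559 / 0.162133 = -8.311

-8.311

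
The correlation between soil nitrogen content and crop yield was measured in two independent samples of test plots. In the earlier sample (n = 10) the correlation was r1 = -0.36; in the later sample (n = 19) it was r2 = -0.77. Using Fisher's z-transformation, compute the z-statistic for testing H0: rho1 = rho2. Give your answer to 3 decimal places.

1.420

Fisher z-transforms: z1 = atanh(-0.36) = -0.376886, z2 = atanh(-0.77) = -1.020328; difference d = 0.643442
Var(d) = 1/7 + 1/16 = 0.1428571 + 0.0625000 = 0.2053571
z = d/√Var(d) = 0.643442 / √0.2053571 = 0.643442 / 0.453163 = 1.420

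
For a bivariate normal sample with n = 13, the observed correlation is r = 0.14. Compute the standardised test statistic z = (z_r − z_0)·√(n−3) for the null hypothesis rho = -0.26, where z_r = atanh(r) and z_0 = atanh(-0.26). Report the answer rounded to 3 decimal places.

1.287

z_r = atanh(0.14) = 0.140926,  z_0 = atanh(-0.26) = -0.266108
SE = 1/√(n−3) = 1/√10 = 0.316228
z = (z_r − z_0)/SE = (0.140926 − (-0.266108)) / 0.316228 = 0.407034 / 0.316228 = 1.287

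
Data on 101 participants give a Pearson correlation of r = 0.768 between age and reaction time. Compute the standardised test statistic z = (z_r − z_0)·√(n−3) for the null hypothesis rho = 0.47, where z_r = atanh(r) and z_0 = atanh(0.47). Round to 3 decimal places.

5.003

z_r = atanh(0.768) = 1.015433,  z_0 = atanh(0.47) = 0.510070
SE = 1/√(n−3) = 1/√98 = 0.101015
z = (z_r − z_0)/SE = (1.015433 − 0.510070) / 0.101015 = 0.505363 / 0.101015 = 5.003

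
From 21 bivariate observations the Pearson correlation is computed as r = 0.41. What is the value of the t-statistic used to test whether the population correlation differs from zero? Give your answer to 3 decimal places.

1 − r² = 1 − 0.1681 = 0.8319;  √(1−r²) = 0.912086
√(n−2) = √19 = 4.358899
t = r·√(n−2)/√(1−r²) = 0.41 · 4.358899 / 0.912086 = 1.959

1.959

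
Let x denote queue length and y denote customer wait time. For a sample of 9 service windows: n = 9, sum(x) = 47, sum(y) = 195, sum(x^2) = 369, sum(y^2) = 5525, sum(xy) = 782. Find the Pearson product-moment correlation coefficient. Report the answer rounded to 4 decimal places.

-0.5897

Numerator: nΣxy − (Σx)(Σy) = 9·782 − (47)(195) = -2127
Denominator: √[(nΣx²−(Σx)²)(nΣy²−(Σy)²)]
  nΣx²−(Σx)² = 9·369 − 2209 = 1112;  nΣy²−(Σy)² = 9·5525 − 38025 = 11700
  √(1112·11700) = √13010400 = 3606.9932
r = -2127 / 3606.9932 = -0.5897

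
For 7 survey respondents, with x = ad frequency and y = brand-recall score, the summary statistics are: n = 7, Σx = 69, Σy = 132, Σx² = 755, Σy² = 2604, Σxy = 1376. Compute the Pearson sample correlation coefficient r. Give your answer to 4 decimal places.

0.8073

Numerator: nΣxy − (Σx)(Σy) = 7·1376 − (69)(132) = 524
Denominator: √[(nΣx²−(Σx)²)(nΣy²−(Σy)²)]
  nΣx²−(Σx)² = 7·755 − 4761 = 524;  nΣy²−(Σy)² = 7·2604 − 17424 = 804
  √(524·804) = √421296 = 649.0732
r = 524 / 649.0732 = 0.8073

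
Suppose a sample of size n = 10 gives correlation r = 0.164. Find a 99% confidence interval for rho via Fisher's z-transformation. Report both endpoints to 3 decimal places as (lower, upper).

(-0.669, 0.814)

Fisher z: z_r = atanh(r) = ½·ln((1+0.164)/(1−0.164)) = 0.165495
SE(z) = 1/√(n−3) = 1/√7 = 0.377964
99% ⇒ z* = 2.576; margin = 2.576·0.377964 = 0.973635
CI on z-scale: (-0.808140, 1.139130)
Back-transform: tanh(-0.808140) = -0.668563, tanh(1.139130) = 0.814121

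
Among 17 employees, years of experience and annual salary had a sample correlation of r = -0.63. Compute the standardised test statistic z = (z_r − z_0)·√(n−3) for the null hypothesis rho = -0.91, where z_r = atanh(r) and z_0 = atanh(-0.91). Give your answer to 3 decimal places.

2.941

Fisher z: atanh(-0.63) = -0.741416, atanh(-0.91) = -1.527524
z = (z_r − z_0)·√(n−3) = (-0.741416 − (-1.527524))·√14 = 0.786108 · 3.741657 = 2.941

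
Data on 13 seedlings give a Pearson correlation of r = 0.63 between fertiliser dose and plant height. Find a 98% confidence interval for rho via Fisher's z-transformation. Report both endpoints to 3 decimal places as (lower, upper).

Fisher z: z_r = atanh(r) = ½·ln((1+0.63)/(1−0.63)) = 0.741416
SE(z) = 1/√(n−3) = 1/√10 = 0.316228
98% ⇒ z* = 2.326; margin = 2.326·0.316228 = 0.735546
CI on z-scale: (0.005870, 1.476962)
Back-transform: tanh(0.005870) = 0.005870, tanh(1.476962) = 0.900897

(0.006, 0.901)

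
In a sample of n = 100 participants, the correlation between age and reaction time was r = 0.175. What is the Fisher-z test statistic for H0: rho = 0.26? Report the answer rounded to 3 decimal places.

-0.879

Fisher z: atanh(0.175) = 0.176820, atanh(0.26) = 0.266108
z = (z_r − z_0)·√(n−3) = (0.176820 − 0.266108)·√97 = -0.089288 · 9.848858 = -0.879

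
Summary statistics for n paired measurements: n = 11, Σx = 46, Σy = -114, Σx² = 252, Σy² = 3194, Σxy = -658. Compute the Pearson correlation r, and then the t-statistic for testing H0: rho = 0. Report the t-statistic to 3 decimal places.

-1.842

Numerator: nΣxy − (Σx)(Σy) = 11·(-658) − (46)(-114) = -1994
Denominator: √[(nΣx²−(Σx)²)(nΣy²−(Σy)²)]
  nΣx²−(Σx)² = 11·252 − 2116 = 656;  nΣy²−(Σy)² = 11·3194 − 12996 = 22138
  √(656·22138) = √14522528 = 3810.8435
r = -1994 / 3810.8435 = -0.5232
t = r·√(n−2)/√(1−r²) = -0.5232·√9 / √(1−0.273738) = -1.569600 / 0.852210 = -1.842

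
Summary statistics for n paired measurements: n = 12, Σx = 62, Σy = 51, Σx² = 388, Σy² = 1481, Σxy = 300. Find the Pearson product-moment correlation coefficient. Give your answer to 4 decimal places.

0.1248

Numerator: nΣxy − (Σx)(Σy) = 12·300 − (62)(51) = 438
Denominator: √[(nΣx²−(Σx)²)(nΣy²−(Σy)²)]
  nΣx²−(Σx)² = 12·388 − 3844 = 812;  nΣy²−(Σy)² = 12·1481 − 2601 = 15171
  √(812·15171) = √12318852 = 3509.8222
r = 438 / 3509.8222 = 0.1248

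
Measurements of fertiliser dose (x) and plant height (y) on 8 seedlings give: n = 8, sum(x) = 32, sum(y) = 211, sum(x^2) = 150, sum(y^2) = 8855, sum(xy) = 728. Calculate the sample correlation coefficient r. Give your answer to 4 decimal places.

-0.4312

Numerator: nΣxy − (Σx)(Σy) = 8·728 − (32)(211) = -928
Denominator: √[(nΣx²−(Σx)²)(nΣy²−(Σy)²)]
  nΣx²−(Σx)² = 8·150 − 1024 = 176;  nΣy²−(Σy)² = 8·8855 − 44521 = 26319
  √(176·26319) = √4632144 = 2152.2416
r = -928 / 2152.2416 = -0.4312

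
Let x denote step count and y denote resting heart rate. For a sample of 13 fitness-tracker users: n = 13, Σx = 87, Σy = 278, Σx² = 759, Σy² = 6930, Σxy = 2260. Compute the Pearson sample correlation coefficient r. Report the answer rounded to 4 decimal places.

Numerator: nΣxy − (Σx)(Σy) = 13·2260 − (87)(278) = 5194
Denominator: √[(nΣx²−(Σx)²)(nΣy²−(Σy)²)]
  nΣx²−(Σx)² = 13·759 − 7569 = 2298;  nΣy²−(Σy)² = 13·6930 − 77284 = 12806
  √(2298·12806) = √29428188 = 5424.7754
r = 5194 / 5424.7754 = 0.9575

0.9575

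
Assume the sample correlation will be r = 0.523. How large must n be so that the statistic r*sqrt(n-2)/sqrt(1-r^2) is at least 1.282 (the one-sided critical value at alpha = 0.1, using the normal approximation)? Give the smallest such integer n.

7

r√(n−2)/√(1−r²) ≥ 1.282  ⇔  n−2 ≥ (1.282)²·(1−r²)/r²
(1−r²)/r² = (1−0.273529)/0.273529 = 2.6559
n ≥ 2 + 1.643524·2.6559 = 2 + 4.3650 = 6.3650
⌈6.3650⌉ = 7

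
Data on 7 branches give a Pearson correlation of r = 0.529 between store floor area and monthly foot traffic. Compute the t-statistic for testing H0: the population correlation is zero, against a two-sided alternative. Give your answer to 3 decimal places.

1.394

t = r·√(n−2) / √(1−r²) with r = 0.529, n = 7
  = 0.529·√5 / √(1 − 0.279841)
  = 0.529·2.236068 / 0.848622
  = 1.182880 / 0.848622 = 1.394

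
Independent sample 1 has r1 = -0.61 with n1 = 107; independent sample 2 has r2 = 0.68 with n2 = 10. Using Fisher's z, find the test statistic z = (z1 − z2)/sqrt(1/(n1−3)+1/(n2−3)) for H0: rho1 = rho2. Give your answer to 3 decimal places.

z1 = atanh(-0.61) = -0.708921,  z2 = atanh(0.68) = 0.829114
SE = √(1/(n1−3) + 1/(n2−3)) = √(1/104 + 1/7) = √(0.0096154 + 0.1428571) = √0.1524725 = 0.390477
z = (z1 − z2)/SE = (-0.708921 − 0.829114) / 0.390477 = -1.538035 / 0.390477 = -3.939

-3.939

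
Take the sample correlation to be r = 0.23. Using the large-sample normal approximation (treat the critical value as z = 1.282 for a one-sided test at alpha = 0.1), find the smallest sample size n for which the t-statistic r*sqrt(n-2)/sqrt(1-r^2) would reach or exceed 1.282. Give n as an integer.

Need r·√(n−2)/√(1−r²) ≥ 1.282
√(n−2) ≥ 1.282·√(1−0.0529) / 0.23 = 1.282·0.973191 / 0.23 = 5.4245
n−2 ≥ 29.4252  ⇒  n ≥ 31.4252
Smallest integer n = 32

32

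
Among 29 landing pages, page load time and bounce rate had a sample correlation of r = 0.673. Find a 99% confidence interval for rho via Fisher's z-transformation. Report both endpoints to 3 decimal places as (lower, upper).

(0.301, 0.867)

Fisher z: z_r = atanh(r) = ½·ln((1+0.673)/(1−0.673)) = 0.816207
SE(z) = 1/√(n−3) = 1/√26 = 0.196116
99% ⇒ z* = 2.576; margin = 2.576·0.196116 = 0.505195
CI on z-scale: (0.311012, 1.321402)
Back-transform: tanh(0.311012) = 0.301357, tanh(1.321402) = 0.867132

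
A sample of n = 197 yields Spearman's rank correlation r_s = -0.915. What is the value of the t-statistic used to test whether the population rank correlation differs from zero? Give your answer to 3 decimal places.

1 − r_s² = 1 − 0.837225 = 0.162775;  √(1−r_s²) = 0.403454
√(n−2) = √195 = 13.964240
t = r_s·√(n−2)/√(1−r_s²) = -0.915 · 13.964240 / 0.403454 = -31.670

-31.670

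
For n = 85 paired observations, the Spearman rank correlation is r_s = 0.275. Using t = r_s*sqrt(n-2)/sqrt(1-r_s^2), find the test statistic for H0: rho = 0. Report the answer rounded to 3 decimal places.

2.606

t = r_s·√(n−2) / √(1−r_s²) with r_s = 0.275, n = 85
  = 0.275·√83 / √(1 − 0.075625)
  = 0.275·9.110434 / 0.961444
  = 2.505369 / 0.961444 = 2.606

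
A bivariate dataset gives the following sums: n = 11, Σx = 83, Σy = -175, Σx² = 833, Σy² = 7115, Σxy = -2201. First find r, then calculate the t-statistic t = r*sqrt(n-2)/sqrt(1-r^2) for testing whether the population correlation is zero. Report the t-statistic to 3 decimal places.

-7.627

S_xy = nΣxy − ΣxΣy = 11·(-2201) − 83·(-175) = -24211 − (-14525) = -9686
S_xx = nΣx² − (Σx)² = 11·833 − 83² = 9163 − 6889 = 2274
S_yy = nΣy² − (Σy)² = 11·7115 − (-175)² = 78265 − 30625 = 47640
r = S_xy / √(S_xx·S_yy) = -9686 / √(2274·47640) = -9686 / √108333360 = -9686 / 10408.3313 = -0.9306
t = r·√(n−2)/√(1−r²) = -0.9306·√9 / √(1−0.866016) = -2.791800 / 0.366038 = -7.627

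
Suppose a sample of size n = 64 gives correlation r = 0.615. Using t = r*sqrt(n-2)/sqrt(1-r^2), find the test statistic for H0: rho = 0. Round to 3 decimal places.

1 − r² = 1 − 0.378225 = 0.621775;  √(1−r²) = 0.788527
√(n−2) = √62 = 7.874008
t = r·√(n−2)/√(1−r²) = 0.615 · 7.874008 / 0.788527 = 6.141

6.141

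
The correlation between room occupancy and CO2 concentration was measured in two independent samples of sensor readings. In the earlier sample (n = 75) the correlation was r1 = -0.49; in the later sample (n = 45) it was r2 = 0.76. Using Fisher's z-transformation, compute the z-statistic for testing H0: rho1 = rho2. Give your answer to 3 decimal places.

z1 = atanh(-0.49) = -0.536060,  z2 = atanh(0.76) = 0.996215
SE = √(1/(n1−3) + 1/(n2−3)) = √(1/72 + 1/42) = √(0.0138889 + 0.0238095) = √0.0376984 = 0.194161
z = (z1 − z2)/SE = (-0.536060 − 0.996215) / 0.194161 = -1.532275 / 0.194161 = -7.892

-7.892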